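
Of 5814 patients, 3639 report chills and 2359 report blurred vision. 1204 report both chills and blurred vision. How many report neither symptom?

N(≥1) = 3639 + 2359 − 1204 = 4794
None: 5814 − 4794 = 1020

1020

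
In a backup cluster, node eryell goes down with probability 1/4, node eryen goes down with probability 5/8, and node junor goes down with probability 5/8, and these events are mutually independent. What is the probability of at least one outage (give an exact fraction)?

P(none) = (1 − 1/4) × (1 − 5/8) × (1 − 5/8) = 3/4 × 3/8 × 3/8 = 27/256
P(at least one) = 1 − 27/256 = 229/256

229/256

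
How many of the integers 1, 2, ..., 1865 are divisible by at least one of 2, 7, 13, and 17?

Using inclusion–exclusion:
932 + 266 + 143 + 109 − 133 − 71 − 54 − 20 − 15 − 8 + 10 + 7 + 4 + 1 − 0 = 1171

1171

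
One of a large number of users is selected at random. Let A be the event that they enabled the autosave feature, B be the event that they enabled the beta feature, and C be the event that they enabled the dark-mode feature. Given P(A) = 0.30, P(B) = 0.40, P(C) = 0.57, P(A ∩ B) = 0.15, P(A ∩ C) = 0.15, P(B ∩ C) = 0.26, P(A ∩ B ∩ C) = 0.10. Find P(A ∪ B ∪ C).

0.81

Inclusion–exclusion gives
P(A ∪ B ∪ C) = 0.30 + 0.40 + 0.57 − 0.15 − 0.15 − 0.26 + 0.10 = 0.81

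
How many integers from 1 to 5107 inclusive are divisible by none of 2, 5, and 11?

⌊5107/2⌋ + ⌊5107/5⌋ + ⌊5107/11⌋ − ⌊5107/10⌋ − ⌊5107/22⌋ − ⌊5107/55⌋ + ⌊5107/110⌋ = 2553 + 1021 + 464 − 510 − 232 − 92 + 46 = 3250
5107 − 3250 = 1857

1857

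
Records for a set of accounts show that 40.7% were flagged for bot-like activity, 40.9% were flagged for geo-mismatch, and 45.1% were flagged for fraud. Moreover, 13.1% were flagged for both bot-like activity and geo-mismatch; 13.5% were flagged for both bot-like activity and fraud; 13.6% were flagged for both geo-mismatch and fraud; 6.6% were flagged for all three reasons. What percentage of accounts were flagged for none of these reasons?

6.9%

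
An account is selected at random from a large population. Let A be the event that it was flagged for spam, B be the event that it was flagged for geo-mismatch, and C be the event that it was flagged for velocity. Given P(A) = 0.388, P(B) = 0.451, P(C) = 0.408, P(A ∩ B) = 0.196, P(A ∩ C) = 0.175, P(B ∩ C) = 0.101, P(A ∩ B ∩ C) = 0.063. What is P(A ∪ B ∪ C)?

P(A ∪ B ∪ C) = 0.388 + 0.451 + 0.408 − 0.196 − 0.175 − 0.101 + 0.063 = 0.838

0.838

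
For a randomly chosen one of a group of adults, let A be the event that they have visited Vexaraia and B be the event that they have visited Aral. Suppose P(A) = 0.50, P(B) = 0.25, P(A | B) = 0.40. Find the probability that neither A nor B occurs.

P(A ∩ B) = P(B)·P(A|B) = 0.25 × 0.40 = 0.10
Using inclusion–exclusion:
P(A ∪ B) = 0.50 + 0.25 − 0.10 = 0.65
P(none) = 1 − 0.65 = 0.35

0.35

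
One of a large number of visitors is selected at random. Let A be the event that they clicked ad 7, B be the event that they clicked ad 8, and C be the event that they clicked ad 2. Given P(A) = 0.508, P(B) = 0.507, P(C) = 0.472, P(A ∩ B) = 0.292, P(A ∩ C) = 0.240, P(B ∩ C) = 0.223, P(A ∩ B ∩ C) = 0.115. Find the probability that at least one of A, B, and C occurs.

0.847

P(A ∪ B ∪ C) = 0.508 + 0.507 + 0.472 − 0.292 − 0.240 − 0.223 + 0.115 = 0.847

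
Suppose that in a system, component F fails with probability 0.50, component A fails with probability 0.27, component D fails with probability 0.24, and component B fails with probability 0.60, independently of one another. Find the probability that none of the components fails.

0.11096

P(none) = (1 − 0.50) × (1 − 0.27) × (1 − 0.24) × (1 − 0.60) = 0.50 × 0.73 × 0.76 × 0.40 = 0.11096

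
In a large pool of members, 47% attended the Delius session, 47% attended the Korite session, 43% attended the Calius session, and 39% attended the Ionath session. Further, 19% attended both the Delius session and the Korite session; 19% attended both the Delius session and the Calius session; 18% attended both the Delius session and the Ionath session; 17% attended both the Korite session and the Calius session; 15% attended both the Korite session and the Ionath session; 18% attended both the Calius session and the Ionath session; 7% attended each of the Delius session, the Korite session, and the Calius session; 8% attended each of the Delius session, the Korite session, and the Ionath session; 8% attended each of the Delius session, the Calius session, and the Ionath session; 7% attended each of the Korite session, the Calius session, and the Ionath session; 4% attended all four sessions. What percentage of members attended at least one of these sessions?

96%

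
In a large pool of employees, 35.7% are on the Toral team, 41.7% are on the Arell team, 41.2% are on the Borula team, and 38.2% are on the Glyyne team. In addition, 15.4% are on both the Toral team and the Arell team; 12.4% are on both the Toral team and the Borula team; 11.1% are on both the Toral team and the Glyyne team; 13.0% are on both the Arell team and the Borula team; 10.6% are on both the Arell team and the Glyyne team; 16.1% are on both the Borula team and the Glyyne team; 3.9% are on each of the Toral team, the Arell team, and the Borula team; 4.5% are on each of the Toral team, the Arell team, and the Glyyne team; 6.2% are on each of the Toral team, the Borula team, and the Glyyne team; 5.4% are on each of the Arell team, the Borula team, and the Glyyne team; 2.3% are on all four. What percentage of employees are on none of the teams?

4.1%

Apply inclusion-exclusion:
P(at least one) = 35.7 + 41.7 + 41.2 + 38.2 − 15.4 − 12.4 − 11.1 − 13.0 − 10.6 − 16.1 + 3.9 + 4.5 + 6.2 + 5.4 − 2.3 = 95.9%
P(none) = 100% − 95.9% = 4.1%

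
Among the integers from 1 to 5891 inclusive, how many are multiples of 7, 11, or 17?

1570

By inclusion–exclusion:
⌊5891/7⌋ + ⌊5891/11⌋ + ⌊5891/17⌋ − ⌊5891/77⌋ − ⌊5891/119⌋ − ⌊5891/187⌋ + ⌊5891/1309⌋ = 841 + 535 + 346 − 76 − 49 − 31 + 4 = 1570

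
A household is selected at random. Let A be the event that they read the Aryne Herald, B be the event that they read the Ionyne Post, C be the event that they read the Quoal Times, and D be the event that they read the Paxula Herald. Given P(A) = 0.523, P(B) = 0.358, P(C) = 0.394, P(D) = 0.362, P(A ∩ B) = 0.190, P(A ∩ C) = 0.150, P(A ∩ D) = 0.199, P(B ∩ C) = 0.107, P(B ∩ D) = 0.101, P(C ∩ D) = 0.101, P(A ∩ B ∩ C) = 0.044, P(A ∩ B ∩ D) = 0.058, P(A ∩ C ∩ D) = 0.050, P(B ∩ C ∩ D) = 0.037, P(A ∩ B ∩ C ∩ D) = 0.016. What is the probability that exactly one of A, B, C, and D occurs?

0.444

Using the inclusion–exclusion count for exactly one event:
P(exactly one) = 0.523 + 0.358 + 0.394 + 0.362 − 2·0.190 − 2·0.150 − 2·0.199 − 2·0.107 − 2·0.101 − 2·0.101 + 3·0.044 + 3·0.058 + 3·0.050 + 3·0.037 − 4·0.016 = 0.444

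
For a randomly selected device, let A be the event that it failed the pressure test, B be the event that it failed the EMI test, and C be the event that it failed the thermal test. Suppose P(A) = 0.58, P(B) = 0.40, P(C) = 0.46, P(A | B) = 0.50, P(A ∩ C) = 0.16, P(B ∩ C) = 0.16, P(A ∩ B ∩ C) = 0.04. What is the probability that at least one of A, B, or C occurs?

P(A ∩ B) = P(B)·P(A|B) = 0.40 × 0.50 = 0.20
By inclusion-exclusion,
P(A ∪ B ∪ C) = 0.58 + 0.40 + 0.46 − 0.20 − 0.16 − 0.16 + 0.04 = 0.96

0.96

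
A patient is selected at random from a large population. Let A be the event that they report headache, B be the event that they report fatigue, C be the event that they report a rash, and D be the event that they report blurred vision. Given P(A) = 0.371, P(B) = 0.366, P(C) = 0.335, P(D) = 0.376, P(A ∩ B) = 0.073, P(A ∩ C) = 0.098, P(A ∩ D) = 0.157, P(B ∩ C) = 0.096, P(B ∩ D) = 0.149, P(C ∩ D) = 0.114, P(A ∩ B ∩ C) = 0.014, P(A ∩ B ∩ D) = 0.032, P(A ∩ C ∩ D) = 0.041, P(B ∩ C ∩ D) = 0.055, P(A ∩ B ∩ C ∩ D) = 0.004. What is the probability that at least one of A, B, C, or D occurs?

0.899

P(A ∪ B ∪ C ∪ D) = 0.371 + 0.366 + 0.335 + 0.376 − 0.073 − 0.098 − 0.157 − 0.096 − 0.149 − 0.114 + 0.014 + 0.032 + 0.041 + 0.055 − 0.004 = 0.899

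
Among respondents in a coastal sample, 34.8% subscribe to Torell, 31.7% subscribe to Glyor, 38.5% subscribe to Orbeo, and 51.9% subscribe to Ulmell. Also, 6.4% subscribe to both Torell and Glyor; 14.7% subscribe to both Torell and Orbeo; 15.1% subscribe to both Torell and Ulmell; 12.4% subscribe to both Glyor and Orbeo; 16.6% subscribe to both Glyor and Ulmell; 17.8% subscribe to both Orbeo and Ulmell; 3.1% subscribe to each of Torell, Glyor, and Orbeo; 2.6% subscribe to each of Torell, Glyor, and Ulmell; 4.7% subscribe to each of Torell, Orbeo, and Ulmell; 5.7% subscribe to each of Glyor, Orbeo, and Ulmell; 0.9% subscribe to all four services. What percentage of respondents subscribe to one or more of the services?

89.1%

P(≥1) = 34.8 + 31.7 + 38.5 + 51.9 − 6.4 − 14.7 − 15.1 − 12.4 − 16.6 − 17.8 + 3.1 + 2.6 + 4.7 + 5.7 − 0.9 = 89.1%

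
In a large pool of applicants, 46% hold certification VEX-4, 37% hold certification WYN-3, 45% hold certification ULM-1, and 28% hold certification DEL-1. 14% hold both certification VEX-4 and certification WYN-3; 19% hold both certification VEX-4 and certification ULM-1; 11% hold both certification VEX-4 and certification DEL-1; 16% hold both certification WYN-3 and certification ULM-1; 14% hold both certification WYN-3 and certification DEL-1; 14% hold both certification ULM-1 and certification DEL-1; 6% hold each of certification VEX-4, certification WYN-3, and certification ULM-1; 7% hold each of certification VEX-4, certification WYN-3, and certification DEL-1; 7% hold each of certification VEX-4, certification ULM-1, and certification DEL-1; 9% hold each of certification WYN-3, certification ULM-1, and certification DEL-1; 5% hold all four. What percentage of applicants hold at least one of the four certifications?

92%

P(union) = 46 + 37 + 45 + 28 − 14 − 19 − 11 − 16 − 14 − 14 + 6 + 7 + 7 + 9 − 5 = 92%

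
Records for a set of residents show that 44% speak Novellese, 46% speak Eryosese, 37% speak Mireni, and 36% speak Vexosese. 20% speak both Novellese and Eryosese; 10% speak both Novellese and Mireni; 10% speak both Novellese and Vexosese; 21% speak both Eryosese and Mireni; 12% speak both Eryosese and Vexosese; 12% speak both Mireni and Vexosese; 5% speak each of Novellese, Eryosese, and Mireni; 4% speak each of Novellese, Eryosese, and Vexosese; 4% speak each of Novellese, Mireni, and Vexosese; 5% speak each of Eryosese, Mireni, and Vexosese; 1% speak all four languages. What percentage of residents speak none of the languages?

5%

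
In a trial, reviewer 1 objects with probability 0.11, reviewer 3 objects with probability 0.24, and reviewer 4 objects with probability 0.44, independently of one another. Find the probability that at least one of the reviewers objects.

0.621216

P(none) = (1 − 0.11) × (1 − 0.24) × (1 − 0.44) = 0.89 × 0.76 × 0.56 = 0.378784
P(at least one) = 1 − 0.378784 = 0.621216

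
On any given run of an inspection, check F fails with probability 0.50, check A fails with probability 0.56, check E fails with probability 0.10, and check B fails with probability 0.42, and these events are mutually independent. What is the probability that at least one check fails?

0.88516

P(none) = (1 − 0.50) × (1 − 0.56) × (1 − 0.10) × (1 − 0.42) = 0.50 × 0.44 × 0.90 × 0.58 = 0.11484
P(at least one) = 1 − 0.11484 = 0.88516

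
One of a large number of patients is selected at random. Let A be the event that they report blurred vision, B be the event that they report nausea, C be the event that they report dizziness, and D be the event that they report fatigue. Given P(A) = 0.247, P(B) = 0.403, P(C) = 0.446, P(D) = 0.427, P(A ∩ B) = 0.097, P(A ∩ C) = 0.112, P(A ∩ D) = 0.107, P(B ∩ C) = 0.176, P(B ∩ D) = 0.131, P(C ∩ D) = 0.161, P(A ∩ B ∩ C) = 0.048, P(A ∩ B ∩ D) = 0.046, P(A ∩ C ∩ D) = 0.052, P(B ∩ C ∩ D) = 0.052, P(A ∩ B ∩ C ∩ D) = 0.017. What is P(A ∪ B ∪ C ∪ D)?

By inclusion–exclusion:
P(A ∪ B ∪ C ∪ D) = 0.247 + 0.403 + 0.446 + 0.427 − 0.097 − 0.112 − 0.107 − 0.176 − 0.131 − 0.161 + 0.048 + 0.046 + 0.052 + 0.052 − 0.017 = 0.920

0.920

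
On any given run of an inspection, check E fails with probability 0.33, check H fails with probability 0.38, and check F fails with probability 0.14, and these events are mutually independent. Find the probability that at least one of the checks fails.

P(none) = (1 − 0.33) × (1 − 0.38) × (1 − 0.14) = 0.67 × 0.62 × 0.86 = 0.357244
P(at least one) = 1 − 0.357244 = 0.642756

0.642756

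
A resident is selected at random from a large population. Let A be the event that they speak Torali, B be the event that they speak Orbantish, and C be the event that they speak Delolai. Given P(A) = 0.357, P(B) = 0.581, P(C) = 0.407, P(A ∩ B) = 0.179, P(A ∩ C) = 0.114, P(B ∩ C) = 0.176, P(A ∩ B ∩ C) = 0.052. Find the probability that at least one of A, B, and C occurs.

P(A ∪ B ∪ C) = 0.357 + 0.581 + 0.407 − 0.179 − 0.114 − 0.176 + 0.052 = 0.928

0.928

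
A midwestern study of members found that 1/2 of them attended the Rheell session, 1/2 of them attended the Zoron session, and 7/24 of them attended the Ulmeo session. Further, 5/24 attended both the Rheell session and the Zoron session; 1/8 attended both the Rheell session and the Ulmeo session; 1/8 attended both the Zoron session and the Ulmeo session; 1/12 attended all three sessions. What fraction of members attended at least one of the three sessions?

Using inclusion–exclusion:
P(≥1) = 1/2 + 1/2 + 7/24 − 5/24 − 1/8 − 1/8 + 1/12 = 11/12

11/12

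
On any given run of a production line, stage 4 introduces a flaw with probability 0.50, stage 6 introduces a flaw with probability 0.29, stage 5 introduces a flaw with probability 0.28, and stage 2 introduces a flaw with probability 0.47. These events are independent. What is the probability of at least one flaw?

0.864532

P(none) = (1 − 0.50) × (1 − 0.29) × (1 − 0.28) × (1 − 0.47) = 0.50 × 0.71 × 0.72 × 0.53 = 0.135468
P(at least one) = 1 − 0.135468 = 0.864532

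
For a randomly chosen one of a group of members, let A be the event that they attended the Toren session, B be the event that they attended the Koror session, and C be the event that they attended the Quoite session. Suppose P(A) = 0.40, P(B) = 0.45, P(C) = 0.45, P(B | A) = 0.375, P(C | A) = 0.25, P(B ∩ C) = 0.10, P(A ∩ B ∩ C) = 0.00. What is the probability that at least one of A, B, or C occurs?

0.95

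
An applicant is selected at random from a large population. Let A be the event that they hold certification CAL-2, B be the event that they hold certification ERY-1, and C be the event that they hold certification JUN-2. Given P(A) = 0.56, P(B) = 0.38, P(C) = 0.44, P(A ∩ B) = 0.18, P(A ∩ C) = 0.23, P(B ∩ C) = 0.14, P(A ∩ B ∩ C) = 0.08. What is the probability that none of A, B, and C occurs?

0.09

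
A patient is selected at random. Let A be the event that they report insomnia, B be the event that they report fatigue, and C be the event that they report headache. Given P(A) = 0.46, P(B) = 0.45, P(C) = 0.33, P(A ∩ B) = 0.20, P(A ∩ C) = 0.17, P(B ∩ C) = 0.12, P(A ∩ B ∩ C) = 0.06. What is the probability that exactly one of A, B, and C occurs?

0.44

P(exactly one) = 0.46 + 0.45 + 0.33 − 2·0.20 − 2·0.17 − 2·0.12 + 3·0.06 = 0.44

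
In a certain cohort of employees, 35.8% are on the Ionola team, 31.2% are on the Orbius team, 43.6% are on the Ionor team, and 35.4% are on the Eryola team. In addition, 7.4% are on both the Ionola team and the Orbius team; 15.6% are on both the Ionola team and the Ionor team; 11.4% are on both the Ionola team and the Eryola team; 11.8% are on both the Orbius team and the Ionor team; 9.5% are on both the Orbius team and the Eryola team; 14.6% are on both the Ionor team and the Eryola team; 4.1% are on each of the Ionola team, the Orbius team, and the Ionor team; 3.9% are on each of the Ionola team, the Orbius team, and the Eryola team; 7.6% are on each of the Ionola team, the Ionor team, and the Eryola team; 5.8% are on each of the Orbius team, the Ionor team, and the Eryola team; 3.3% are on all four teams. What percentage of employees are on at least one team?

93.8%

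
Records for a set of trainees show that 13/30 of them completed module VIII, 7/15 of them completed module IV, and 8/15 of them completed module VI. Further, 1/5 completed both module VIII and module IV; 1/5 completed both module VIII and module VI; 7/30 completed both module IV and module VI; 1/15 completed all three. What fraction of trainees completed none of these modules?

2/15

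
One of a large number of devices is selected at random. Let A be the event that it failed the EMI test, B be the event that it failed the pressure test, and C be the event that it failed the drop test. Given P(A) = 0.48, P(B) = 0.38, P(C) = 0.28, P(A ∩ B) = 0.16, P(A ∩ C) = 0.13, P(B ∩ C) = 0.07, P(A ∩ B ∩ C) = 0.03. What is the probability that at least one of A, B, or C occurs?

P(A ∪ B ∪ C) = 0.48 + 0.38 + 0.28 − 0.16 − 0.13 − 0.07 + 0.03 = 0.81

0.81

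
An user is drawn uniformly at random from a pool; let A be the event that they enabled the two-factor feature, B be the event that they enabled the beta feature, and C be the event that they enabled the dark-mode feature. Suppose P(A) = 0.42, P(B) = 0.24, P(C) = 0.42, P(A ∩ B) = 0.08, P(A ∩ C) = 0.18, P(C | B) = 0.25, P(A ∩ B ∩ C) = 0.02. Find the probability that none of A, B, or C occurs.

P(B ∩ C) = P(B)·P(C|B) = 0.24 × 0.25 = 0.06
P(A ∪ B ∪ C) = 0.42 + 0.24 + 0.42 − 0.08 − 0.18 − 0.06 + 0.02 = 0.78
P(none) = 1 − 0.78 = 0.22

0.22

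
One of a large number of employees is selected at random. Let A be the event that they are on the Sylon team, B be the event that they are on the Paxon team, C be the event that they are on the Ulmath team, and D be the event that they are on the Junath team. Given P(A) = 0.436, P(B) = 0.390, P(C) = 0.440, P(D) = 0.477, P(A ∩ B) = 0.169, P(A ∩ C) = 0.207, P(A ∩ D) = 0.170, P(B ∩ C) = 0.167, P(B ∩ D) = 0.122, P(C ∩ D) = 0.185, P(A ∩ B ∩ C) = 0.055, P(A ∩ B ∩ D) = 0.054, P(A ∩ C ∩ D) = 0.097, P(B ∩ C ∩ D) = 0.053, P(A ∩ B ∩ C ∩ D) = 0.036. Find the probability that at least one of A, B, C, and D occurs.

Using inclusion–exclusion:
P(A ∪ B ∪ C ∪ D) = 0.436 + 0.390 + 0.440 + 0.477 − 0.169 − 0.207 − 0.170 − 0.167 − 0.122 − 0.185 + 0.055 + 0.054 + 0.097 + 0.053 − 0.036 = 0.946

0.946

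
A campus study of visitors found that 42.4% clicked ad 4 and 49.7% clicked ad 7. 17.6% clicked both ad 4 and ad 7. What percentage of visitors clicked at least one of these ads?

Using inclusion–exclusion:
P(union) = 42.4 + 49.7 − 17.6 = 74.5%

74.5%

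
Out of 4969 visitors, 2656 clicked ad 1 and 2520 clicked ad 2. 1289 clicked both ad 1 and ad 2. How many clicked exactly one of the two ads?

Using the inclusion–exclusion count for exactly one event:
N(exactly one) = 2656 + 2520 − 2·1289 = 2598

2598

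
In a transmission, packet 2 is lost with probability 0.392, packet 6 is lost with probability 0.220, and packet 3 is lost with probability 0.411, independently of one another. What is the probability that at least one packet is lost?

0.72067264

Independence gives P(none) = ∏(1 − pᵢ).
P(none) = (1 − 0.392) × (1 − 0.220) × (1 − 0.411) = 0.608 × 0.780 × 0.589 = 0.27932736
P(at least one) = 1 − 0.27932736 = 0.72067264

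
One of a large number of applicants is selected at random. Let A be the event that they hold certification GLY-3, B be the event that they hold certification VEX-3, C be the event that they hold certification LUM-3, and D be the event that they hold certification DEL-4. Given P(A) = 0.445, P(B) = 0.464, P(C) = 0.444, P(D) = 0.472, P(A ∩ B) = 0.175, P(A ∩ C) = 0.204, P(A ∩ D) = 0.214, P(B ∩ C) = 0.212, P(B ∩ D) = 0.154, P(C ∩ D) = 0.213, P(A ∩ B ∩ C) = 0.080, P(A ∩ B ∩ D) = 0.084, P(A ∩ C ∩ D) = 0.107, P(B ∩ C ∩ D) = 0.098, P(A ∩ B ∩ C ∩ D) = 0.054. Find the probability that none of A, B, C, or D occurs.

P(A ∪ B ∪ C ∪ D) = 0.445 + 0.464 + 0.444 + 0.472 − 0.175 − 0.204 − 0.214 − 0.212 − 0.154 − 0.213 + 0.080 + 0.084 + 0.107 + 0.098 − 0.054 = 0.968
P(none) = 1 − 0.968 = 0.032

0.032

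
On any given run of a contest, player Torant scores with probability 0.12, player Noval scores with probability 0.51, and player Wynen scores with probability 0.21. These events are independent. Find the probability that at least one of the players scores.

P(none) = (1 − 0.12) × (1 − 0.51) × (1 − 0.21) = 0.88 × 0.49 × 0.79 = 0.340648
P(at least one) = 1 − 0.340648 = 0.659352

0.659352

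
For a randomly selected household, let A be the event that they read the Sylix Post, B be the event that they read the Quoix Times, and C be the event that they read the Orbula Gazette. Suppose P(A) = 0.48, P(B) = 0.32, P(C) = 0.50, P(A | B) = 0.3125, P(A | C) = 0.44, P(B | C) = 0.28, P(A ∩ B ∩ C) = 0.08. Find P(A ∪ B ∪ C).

P(A ∩ B) = P(B)·P(A|B) = 0.32 × 0.3125 = 0.10
P(A ∩ C) = P(C)·P(A|C) = 0.50 × 0.44 = 0.22
P(B ∩ C) = P(C)·P(B|C) = 0.50 × 0.28 = 0.14
P(A ∪ B ∪ C) = 0.48 + 0.32 + 0.50 − 0.10 − 0.22 − 0.14 + 0.08 = 0.92

0.92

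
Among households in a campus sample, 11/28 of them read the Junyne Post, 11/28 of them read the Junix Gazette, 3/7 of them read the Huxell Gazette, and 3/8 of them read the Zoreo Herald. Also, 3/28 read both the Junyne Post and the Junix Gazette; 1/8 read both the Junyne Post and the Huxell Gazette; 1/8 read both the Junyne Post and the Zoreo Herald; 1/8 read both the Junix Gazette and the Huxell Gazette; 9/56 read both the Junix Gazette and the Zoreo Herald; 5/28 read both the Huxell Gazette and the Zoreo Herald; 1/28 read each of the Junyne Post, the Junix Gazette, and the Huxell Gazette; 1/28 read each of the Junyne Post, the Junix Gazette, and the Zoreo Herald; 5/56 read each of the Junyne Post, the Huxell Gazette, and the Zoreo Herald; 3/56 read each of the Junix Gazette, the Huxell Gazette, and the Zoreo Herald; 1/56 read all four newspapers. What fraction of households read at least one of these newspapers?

27/28

P(at least one) = 11/28 + 11/28 + 3/7 + 3/8 − 3/28 − 1/8 − 1/8 − 1/8 − 9/56 − 5/28 + 1/28 + 1/28 + 5/56 + 3/56 − 1/56 = 27/28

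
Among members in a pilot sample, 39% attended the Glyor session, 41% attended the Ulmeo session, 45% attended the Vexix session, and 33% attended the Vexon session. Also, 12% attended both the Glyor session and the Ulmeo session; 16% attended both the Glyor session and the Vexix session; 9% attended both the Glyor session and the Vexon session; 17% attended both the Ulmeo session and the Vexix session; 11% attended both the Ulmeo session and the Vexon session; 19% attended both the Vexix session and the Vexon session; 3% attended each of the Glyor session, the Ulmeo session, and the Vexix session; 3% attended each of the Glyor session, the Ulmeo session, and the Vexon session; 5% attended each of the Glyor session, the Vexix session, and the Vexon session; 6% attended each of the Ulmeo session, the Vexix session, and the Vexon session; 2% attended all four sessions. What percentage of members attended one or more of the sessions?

Inclusion–exclusion gives
P(at least one) = 39 + 41 + 45 + 33 − 12 − 16 − 9 − 17 − 11 − 19 + 3 + 3 + 5 + 6 − 2 = 89%

89%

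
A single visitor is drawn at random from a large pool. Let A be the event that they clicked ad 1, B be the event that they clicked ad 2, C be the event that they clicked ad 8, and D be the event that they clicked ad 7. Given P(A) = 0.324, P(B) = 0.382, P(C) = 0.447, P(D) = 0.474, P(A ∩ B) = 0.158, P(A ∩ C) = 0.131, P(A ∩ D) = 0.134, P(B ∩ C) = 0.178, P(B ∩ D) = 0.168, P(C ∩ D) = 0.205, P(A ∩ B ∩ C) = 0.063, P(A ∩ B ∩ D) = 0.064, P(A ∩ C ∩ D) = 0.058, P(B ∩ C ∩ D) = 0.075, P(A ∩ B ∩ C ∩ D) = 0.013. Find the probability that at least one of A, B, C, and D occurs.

0.900

P(A ∪ B ∪ C ∪ D) = 0.324 + 0.382 + 0.447 + 0.474 − 0.158 − 0.131 − 0.134 − 0.178 − 0.168 − 0.205 + 0.063 + 0.064 + 0.058 + 0.075 − 0.013 = 0.900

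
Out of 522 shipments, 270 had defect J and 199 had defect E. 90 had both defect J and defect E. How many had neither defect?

143

By inclusion-exclusion,
N(≥1) = 270 + 199 − 90 = 379
None: 522 − 379 = 143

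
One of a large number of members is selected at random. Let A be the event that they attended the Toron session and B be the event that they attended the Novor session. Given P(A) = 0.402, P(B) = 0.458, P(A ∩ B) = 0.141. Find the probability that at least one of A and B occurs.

By inclusion–exclusion:
P(A ∪ B) = 0.402 + 0.458 − 0.141 = 0.719

0.719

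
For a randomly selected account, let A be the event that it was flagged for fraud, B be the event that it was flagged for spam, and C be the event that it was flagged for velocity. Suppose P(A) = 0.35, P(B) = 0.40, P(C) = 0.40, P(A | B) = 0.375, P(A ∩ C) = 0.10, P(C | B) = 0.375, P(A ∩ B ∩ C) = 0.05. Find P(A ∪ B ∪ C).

P(A ∩ B) = P(B)·P(A|B) = 0.40 × 0.375 = 0.15
P(B ∩ C) = P(B)·P(C|B) = 0.40 × 0.375 = 0.15
Apply inclusion-exclusion:
P(A ∪ B ∪ C) = 0.35 + 0.40 + 0.40 − 0.15 − 0.10 − 0.15 + 0.05 = 0.80

0.80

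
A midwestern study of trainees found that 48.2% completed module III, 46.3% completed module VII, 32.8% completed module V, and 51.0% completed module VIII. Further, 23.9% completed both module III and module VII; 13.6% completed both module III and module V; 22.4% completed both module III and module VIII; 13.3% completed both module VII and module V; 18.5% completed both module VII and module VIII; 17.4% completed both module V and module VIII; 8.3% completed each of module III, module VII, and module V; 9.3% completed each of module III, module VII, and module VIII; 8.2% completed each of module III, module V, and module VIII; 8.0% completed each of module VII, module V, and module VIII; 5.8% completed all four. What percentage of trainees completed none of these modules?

2.8%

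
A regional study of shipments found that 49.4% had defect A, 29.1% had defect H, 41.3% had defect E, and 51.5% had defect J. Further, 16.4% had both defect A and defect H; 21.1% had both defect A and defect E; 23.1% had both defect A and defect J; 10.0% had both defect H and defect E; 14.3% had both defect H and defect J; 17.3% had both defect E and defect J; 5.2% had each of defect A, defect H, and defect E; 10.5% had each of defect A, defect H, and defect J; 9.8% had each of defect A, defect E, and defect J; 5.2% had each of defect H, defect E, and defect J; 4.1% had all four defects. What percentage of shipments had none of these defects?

4.3%

By inclusion–exclusion:
P(≥1) = 49.4 + 29.1 + 41.3 + 51.5 − 16.4 − 21.1 − 23.1 − 10.0 − 14.3 − 17.3 + 5.2 + 10.5 + 9.8 + 5.2 − 4.1 = 95.7%
P(none) = 100% − 95.7% = 4.3%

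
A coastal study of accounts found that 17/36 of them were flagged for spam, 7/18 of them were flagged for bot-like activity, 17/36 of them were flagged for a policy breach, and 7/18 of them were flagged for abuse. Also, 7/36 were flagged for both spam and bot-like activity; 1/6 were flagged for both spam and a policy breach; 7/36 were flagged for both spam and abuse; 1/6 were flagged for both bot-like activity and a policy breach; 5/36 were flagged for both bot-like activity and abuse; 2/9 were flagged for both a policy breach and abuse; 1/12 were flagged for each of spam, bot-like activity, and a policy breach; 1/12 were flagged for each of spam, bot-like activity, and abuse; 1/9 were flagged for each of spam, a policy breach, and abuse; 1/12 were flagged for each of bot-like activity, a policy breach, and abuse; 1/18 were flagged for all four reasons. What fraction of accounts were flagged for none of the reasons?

1/18

Using inclusion–exclusion:
P(at least one) = 17/36 + 7/18 + 17/36 + 7/18 − 7/36 − 1/6 − 7/36 − 1/6 − 5/36 − 2/9 + 1/12 + 1/12 + 1/9 + 1/12 − 1/18 = 17/18
P(none) = 1 − 17/18 = 1/18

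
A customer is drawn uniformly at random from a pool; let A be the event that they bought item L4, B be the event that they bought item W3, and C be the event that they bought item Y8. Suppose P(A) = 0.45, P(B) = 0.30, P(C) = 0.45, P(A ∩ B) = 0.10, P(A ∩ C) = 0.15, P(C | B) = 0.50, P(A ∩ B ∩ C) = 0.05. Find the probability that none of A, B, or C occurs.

0.15

P(B ∩ C) = P(B)·P(C|B) = 0.30 × 0.50 = 0.15
P(A ∪ B ∪ C) = 0.45 + 0.30 + 0.45 − 0.10 − 0.15 − 0.15 + 0.05 = 0.85
P(none) = 1 − 0.85 = 0.15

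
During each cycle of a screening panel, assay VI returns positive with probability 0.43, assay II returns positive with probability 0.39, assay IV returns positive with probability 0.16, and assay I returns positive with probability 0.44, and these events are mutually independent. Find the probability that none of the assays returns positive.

P(none) = (1 − 0.43) × (1 − 0.39) × (1 − 0.16) × (1 − 0.44) = 0.57 × 0.61 × 0.84 × 0.56 = 0.16355808

0.16355808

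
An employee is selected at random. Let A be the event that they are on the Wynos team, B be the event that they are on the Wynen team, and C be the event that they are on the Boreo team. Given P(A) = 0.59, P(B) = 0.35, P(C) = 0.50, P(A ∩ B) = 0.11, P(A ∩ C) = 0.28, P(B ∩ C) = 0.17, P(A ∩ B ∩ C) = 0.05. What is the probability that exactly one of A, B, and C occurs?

0.47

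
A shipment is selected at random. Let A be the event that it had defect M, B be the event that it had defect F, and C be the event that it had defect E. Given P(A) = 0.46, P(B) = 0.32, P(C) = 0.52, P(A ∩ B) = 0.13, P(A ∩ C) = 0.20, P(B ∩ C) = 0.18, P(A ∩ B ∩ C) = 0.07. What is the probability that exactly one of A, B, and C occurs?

0.49

Using the inclusion–exclusion count for exactly one event:
P(exactly one) = 0.46 + 0.32 + 0.52 − 2·0.13 − 2·0.20 − 2·0.18 + 3·0.07 = 0.49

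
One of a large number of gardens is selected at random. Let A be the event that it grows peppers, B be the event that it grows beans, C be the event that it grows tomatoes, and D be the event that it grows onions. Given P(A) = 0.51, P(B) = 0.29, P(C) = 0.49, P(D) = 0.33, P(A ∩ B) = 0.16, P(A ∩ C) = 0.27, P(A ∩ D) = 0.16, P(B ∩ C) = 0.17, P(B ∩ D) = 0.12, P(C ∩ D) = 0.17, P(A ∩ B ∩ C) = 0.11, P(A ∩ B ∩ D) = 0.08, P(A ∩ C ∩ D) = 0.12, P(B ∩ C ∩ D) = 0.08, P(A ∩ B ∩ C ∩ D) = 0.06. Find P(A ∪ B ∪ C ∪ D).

0.90

Inclusion–exclusion gives
P(A ∪ B ∪ C ∪ D) = 0.51 + 0.29 + 0.49 + 0.33 − 0.16 − 0.27 − 0.16 − 0.17 − 0.12 − 0.17 + 0.11 + 0.08 + 0.12 + 0.08 − 0.06 = 0.90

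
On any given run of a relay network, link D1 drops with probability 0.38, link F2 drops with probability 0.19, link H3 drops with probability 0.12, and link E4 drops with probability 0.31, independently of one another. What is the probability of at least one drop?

P(none) = (1 − 0.38) × (1 − 0.19) × (1 − 0.12) × (1 − 0.31) = 0.62 × 0.81 × 0.88 × 0.69 = 0.30493584
P(at least one) = 1 − 0.30493584 = 0.69506416

0.69506416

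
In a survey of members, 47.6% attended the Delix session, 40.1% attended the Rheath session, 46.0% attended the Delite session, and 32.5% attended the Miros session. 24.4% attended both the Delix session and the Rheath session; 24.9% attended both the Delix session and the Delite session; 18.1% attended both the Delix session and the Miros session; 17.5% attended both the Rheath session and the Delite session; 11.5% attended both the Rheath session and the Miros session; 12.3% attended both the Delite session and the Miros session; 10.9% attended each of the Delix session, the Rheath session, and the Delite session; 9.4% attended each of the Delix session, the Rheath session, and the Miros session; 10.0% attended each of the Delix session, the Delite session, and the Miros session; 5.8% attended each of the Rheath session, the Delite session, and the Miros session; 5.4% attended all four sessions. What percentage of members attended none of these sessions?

By inclusion-exclusion,
P(≥1) = 47.6 + 40.1 + 46.0 + 32.5 − 24.4 − 24.9 − 18.1 − 17.5 − 11.5 − 12.3 + 10.9 + 9.4 + 10.0 + 5.8 − 5.4 = 88.2%
P(none) = 100% − 88.2% = 11.8%

11.8%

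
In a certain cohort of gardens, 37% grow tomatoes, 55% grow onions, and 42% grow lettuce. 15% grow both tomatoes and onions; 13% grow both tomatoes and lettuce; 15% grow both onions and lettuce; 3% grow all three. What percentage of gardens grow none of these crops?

6%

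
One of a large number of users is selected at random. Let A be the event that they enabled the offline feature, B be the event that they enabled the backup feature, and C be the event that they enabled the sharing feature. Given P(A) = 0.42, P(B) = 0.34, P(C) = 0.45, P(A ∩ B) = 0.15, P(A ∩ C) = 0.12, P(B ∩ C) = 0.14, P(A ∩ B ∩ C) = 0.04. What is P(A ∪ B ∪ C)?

0.84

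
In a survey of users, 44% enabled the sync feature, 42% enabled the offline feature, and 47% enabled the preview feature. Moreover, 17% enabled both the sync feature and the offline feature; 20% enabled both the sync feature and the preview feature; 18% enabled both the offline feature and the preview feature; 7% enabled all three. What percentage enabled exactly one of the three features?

44%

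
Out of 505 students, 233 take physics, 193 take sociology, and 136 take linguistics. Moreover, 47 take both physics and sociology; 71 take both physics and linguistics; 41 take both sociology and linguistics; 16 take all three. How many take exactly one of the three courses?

By inclusion–exclusion (exactly-one form):
N(exactly one) = 233 + 193 + 136 − 2·47 − 2·71 − 2·41 + 3·16 = 292

292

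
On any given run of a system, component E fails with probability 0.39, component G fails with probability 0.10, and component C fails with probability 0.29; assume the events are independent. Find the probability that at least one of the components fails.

0.61021

P(none) = (1 − 0.39) × (1 − 0.10) × (1 − 0.29) = 0.61 × 0.90 × 0.71 = 0.38979
P(at least one) = 1 − 0.38979 = 0.61021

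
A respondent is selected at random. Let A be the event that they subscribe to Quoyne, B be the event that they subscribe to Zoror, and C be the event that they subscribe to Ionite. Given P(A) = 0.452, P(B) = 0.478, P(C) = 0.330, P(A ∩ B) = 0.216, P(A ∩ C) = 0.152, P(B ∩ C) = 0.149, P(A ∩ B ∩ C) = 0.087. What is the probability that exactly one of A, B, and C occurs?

Using the inclusion–exclusion count for exactly one event:
P(exactly one) = 0.452 + 0.478 + 0.330 − 2·0.216 − 2·0.152 − 2·0.149 + 3·0.087 = 0.487

0.487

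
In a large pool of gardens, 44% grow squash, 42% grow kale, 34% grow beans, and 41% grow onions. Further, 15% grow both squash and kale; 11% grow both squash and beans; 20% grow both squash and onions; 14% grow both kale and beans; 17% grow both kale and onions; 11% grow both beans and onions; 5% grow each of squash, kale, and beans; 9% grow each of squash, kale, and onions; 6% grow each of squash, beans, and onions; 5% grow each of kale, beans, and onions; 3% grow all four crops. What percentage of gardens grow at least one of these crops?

95%

By inclusion-exclusion,
P(≥1) = 44 + 42 + 34 + 41 − 15 − 11 − 20 − 14 − 17 − 11 + 5 + 9 + 6 + 5 − 3 = 95%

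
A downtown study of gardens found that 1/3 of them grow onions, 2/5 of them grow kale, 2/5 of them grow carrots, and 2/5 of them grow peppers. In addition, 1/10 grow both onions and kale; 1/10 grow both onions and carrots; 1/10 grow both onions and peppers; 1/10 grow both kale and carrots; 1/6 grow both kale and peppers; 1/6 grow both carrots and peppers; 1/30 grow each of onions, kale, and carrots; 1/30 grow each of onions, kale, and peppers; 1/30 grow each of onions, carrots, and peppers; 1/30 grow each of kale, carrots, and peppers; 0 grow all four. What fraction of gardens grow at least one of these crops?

14/15

Inclusion–exclusion gives
P(at least one) = 1/3 + 2/5 + 2/5 + 2/5 − 1/10 − 1/10 − 1/10 − 1/10 − 1/6 − 1/6 + 1/30 + 1/30 + 1/30 + 1/30 − 0 = 14/15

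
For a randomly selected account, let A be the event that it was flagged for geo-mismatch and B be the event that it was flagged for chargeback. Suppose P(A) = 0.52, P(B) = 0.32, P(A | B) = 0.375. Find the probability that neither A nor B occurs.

0.28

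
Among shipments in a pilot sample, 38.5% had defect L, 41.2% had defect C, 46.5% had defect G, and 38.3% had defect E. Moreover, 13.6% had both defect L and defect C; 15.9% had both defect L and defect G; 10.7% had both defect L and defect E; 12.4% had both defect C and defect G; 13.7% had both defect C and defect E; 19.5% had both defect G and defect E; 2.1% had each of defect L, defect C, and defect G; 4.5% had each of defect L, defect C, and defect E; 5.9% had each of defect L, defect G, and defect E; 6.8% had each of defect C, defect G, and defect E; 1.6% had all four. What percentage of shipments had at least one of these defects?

By inclusion–exclusion:
P(at least one) = 38.5 + 41.2 + 46.5 + 38.3 − 13.6 − 15.9 − 10.7 − 12.4 − 13.7 − 19.5 + 2.1 + 4.5 + 5.9 + 6.8 − 1.6 = 96.4%

96.4%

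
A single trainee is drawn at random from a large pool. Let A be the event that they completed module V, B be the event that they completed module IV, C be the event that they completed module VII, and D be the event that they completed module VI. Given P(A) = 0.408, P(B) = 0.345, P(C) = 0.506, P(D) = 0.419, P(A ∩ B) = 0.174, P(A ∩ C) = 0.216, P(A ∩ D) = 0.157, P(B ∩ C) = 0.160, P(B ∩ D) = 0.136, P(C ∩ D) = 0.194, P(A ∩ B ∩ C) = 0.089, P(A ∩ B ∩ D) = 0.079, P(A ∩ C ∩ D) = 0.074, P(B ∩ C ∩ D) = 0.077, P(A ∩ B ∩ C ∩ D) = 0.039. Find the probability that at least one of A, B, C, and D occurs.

By inclusion-exclusion,
P(A ∪ B ∪ C ∪ D) = 0.408 + 0.345 + 0.506 + 0.419 − 0.174 − 0.216 − 0.157 − 0.160 − 0.136 − 0.194 + 0.089 + 0.079 + 0.074 + 0.077 − 0.039 = 0.921

0.921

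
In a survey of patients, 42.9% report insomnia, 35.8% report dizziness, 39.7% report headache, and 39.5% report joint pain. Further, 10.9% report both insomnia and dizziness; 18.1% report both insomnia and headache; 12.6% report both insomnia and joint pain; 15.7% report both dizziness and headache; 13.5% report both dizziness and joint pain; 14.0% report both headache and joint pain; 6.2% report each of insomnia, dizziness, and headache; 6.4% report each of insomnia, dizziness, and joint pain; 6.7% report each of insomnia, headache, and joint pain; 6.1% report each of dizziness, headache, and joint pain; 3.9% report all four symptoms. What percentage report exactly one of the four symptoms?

48.9%

Using the inclusion–exclusion count for exactly one event:
P(exactly one) = 42.9 + 35.8 + 39.7 + 39.5 − 2·10.9 − 2·18.1 − 2·12.6 − 2·15.7 − 2·13.5 − 2·14.0 + 3·6.2 + 3·6.4 + 3·6.7 + 3·6.1 − 4·3.9 = 48.9%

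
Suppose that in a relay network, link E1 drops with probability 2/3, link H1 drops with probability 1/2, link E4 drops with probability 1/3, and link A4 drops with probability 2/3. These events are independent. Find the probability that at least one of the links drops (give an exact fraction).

Since the events are independent, P(none) is the product of the individual non-occurrence probabilities.
P(none) = (1 − 2/3) × (1 − 1/2) × (1 − 1/3) × (1 − 2/3) = 1/3 × 1/2 × 2/3 × 1/3 = 1/27
P(at least one) = 1 − 1/27 = 26/27

26/27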